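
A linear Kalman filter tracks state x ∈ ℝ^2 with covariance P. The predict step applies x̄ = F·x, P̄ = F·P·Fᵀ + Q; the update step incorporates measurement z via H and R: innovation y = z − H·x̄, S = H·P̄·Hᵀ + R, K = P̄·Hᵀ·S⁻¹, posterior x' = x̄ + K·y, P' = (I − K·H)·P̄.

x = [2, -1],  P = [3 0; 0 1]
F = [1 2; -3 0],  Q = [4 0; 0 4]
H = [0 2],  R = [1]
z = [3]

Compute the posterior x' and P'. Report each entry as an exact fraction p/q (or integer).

x' = [-54/25, 36/25]
P' = [1051/125 -9/125; -9/125 31/125]

x̄ = F·x = [0, -6]
P̄ = F·P·Fᵀ + Q = [11 -9; -9 31]
y = z − H·x̄ = [15]
S = H·P̄·Hᵀ + R = [125]
K = P̄·Hᵀ·S⁻¹ = [-18/125; 62/125]
x' = x̄ + K·y = [-54/25, 36/25]
P' = (I − K·H)·P̄ = [1051/125 -9/125; -9/125 31/125]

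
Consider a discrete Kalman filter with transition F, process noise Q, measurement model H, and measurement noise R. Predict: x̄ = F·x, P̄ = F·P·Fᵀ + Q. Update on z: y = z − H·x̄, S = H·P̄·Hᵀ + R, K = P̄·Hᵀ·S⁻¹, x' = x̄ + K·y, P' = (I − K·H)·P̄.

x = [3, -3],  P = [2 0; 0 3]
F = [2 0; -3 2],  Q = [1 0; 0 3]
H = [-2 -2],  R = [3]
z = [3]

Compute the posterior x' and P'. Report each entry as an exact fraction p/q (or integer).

x' = [24/5, -33/5]
P' = [213/25 -216/25; -216/25 237/25]

x̄ = F·x = [6, -15]
P̄ = F·P·Fᵀ + Q = [9 -12; -12 33]
y = z − H·x̄ = [-15]
S = H·P̄·Hᵀ + R = [75]
K = P̄·Hᵀ·S⁻¹ = [2/25; -14/25]
x' = x̄ + K·y = [24/5, -33/5]
P' = (I − K·H)·P̄ = [213/25 -216/25; -216/25 237/25]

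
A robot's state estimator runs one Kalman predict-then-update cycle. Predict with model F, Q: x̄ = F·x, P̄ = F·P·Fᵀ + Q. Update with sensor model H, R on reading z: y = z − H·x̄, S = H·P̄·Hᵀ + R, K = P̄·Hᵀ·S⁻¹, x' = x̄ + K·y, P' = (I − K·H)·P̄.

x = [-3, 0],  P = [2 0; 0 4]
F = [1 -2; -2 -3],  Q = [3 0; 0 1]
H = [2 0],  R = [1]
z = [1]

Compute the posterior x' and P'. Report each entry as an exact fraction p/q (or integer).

x̄ = F·x = [-3, 6]
P̄ = F·P·Fᵀ + Q = [21 20; 20 45]
y = z − H·x̄ = [7]
S = H·P̄·Hᵀ + R = [85]
K = P̄·Hᵀ·S⁻¹ = [42/85; 8/17]
x' = x̄ + K·y = [39/85, 158/17]
P' = (I − K·H)·P̄ = [21/85 4/17; 4/17 445/17]

x' = [39/85, 158/17]
P' = [21/85 4/17; 4/17 445/17]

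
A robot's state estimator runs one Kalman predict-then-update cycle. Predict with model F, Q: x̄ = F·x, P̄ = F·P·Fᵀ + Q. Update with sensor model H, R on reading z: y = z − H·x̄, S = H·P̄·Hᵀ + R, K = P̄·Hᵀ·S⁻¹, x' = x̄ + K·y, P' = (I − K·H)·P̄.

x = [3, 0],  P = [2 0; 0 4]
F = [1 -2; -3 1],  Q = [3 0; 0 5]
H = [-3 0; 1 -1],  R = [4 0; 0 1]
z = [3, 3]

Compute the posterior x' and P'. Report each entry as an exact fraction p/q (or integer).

x' = [-138/137, -15849/3836]
P' = [56/137 51/137; 51/137 4931/3836]

x̄ = F·x = [3, -9]
P̄ = F·P·Fᵀ + Q = [21 -14; -14 27]
y = z − H·x̄ = [12, -9]
S = H·P̄·Hᵀ + R = [193 -105; -105 77]
K = P̄·Hᵀ·S⁻¹ = [-42/137 5/137; -153/548 -3503/3836]
x' = x̄ + K·y = [-138/137, -15849/3836]
P' = (I − K·H)·P̄ = [56/137 51/137; 51/137 4931/3836]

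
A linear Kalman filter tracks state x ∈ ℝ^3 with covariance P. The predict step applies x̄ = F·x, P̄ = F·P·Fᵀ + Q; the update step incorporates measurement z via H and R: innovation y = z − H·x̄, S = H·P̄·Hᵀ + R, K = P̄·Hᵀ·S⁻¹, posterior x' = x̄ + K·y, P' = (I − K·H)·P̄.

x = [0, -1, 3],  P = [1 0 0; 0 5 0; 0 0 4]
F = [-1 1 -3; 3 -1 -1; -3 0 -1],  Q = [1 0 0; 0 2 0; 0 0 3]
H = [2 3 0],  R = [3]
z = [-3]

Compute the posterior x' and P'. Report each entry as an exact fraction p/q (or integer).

x̄ = F·x = [-10, -2, -3]
P̄ = F·P·Fᵀ + Q = [43 4 15; 4 20 -5; 15 -5 16]
y = z − H·x̄ = [23]
S = H·P̄·Hᵀ + R = [403]
K = P̄·Hᵀ·S⁻¹ = [98/403; 68/403; 15/403]
x' = x̄ + K·y = [-1776/403, 758/403, -864/403]
P' = (I − K·H)·P̄ = [7725/403 -5052/403 4575/403; -5052/403 3436/403 -3035/403; 4575/403 -3035/403 6223/403]

x' = [-1776/403, 758/403, -864/403]
P' = [7725/403 -5052/403 4575/403; -5052/403 3436/403 -3035/403; 4575/403 -3035/403 6223/403]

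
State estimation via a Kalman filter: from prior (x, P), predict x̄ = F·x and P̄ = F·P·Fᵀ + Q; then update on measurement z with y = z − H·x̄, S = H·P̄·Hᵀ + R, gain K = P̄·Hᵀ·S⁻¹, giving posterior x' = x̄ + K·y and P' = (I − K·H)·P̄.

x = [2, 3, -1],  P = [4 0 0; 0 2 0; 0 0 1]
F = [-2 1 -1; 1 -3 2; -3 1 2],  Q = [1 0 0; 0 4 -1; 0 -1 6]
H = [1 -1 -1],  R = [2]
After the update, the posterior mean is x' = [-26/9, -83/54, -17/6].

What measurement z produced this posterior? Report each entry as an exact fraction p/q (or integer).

x̄ = F·x = [0, -9, -5]
P̄ = F·P·Fᵀ + Q = [20 -16 24; -16 30 -15; 24 -15 48]
S = H·P̄·Hᵀ + R = [54]
K = P̄·Hᵀ·S⁻¹ = [2/9; -31/54; -1/6]
x' − x̄ = [-26/9, 403/54, 13/6] = K·y
y = (KᵀK)⁻¹·Kᵀ·(x' − x̄) = [-13]
z = y + H·x̄ = [-13] + [14] = [1]

z = [1]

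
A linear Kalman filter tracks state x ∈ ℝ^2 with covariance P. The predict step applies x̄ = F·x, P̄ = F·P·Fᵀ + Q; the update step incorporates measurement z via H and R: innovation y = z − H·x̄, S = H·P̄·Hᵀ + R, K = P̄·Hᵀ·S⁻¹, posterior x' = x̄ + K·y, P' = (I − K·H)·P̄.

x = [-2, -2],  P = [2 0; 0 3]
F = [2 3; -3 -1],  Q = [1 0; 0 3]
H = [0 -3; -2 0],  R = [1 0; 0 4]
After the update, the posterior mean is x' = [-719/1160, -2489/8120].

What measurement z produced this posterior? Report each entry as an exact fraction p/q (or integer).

x̄ = F·x = [-10, 8]
P̄ = F·P·Fᵀ + Q = [36 -21; -21 24]
S = H·P̄·Hᵀ + R = [217 -126; -126 148]
K = P̄·Hᵀ·S⁻¹ = [9/580 -549/1160; -1341/4060 3/1160]
x' − x̄ = [10881/1160, -67449/8120] = K·y
y = (KᵀK)⁻¹·Kᵀ·(x' − x̄) = [25, -19]
z = y + H·x̄ = [25, -19] + [-24, 20] = [1, 1]

z = [1, 1]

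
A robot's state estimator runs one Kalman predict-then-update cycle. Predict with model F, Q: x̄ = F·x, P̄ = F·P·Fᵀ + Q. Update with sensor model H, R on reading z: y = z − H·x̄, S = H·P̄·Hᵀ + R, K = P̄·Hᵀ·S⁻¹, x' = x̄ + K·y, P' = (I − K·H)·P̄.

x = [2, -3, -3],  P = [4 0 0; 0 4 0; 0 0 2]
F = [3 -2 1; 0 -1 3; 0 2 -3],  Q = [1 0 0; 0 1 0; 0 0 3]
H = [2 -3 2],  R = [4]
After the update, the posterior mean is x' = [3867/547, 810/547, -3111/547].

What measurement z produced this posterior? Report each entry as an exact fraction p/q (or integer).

x̄ = F·x = [9, -6, 3]
P̄ = F·P·Fᵀ + Q = [55 14 -22; 14 23 -26; -22 -26 37]
S = H·P̄·Hᵀ + R = [547]
K = P̄·Hᵀ·S⁻¹ = [24/547; -93/547; 108/547]
x' − x̄ = [-1056/547, 4092/547, -4752/547] = K·y
y = (KᵀK)⁻¹·Kᵀ·(x' − x̄) = [-44]
z = y + H·x̄ = [-44] + [42] = [-2]

z = [-2]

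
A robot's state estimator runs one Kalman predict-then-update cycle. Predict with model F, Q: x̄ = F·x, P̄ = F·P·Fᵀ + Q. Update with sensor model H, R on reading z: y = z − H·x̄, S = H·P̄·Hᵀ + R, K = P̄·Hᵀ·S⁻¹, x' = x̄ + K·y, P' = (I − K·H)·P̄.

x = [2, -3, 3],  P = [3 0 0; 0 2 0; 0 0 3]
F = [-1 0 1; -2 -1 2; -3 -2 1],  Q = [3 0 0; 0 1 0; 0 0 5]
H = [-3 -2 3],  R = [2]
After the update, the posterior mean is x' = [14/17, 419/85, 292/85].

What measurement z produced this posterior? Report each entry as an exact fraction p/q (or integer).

x̄ = F·x = [1, 5, 3]
P̄ = F·P·Fᵀ + Q = [9 12 12; 12 27 28; 12 28 43]
S = H·P̄·Hᵀ + R = [170]
K = P̄·Hᵀ·S⁻¹ = [-3/34; -3/85; 37/170]
x' − x̄ = [-3/17, -6/85, 37/85] = K·y
y = (KᵀK)⁻¹·Kᵀ·(x' − x̄) = [2]
z = y + H·x̄ = [2] + [-4] = [-2]

z = [-2]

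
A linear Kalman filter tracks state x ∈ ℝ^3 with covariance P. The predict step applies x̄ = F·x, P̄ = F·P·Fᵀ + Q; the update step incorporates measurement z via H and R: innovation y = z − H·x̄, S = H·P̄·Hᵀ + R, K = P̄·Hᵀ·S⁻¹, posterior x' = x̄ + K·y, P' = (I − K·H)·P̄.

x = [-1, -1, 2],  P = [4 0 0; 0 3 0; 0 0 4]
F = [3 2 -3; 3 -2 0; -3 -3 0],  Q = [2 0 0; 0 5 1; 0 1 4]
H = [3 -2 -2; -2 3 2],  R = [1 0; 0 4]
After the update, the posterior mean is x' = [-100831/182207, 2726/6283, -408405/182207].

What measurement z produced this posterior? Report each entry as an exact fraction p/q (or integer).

z = [2, -2]

x̄ = F·x = [-11, -1, 6]
P̄ = F·P·Fᵀ + Q = [86 24 -54; 24 53 -17; -54 -17 67]
S = H·P̄·Hᵀ + R = [1479 -1160; -1160 1033]
K = P̄·Hᵀ·S⁻¹ = [87214/182207 2112/6283; 3080/6283 3927/6283; -49086/182207 -739/6283]
x' − x̄ = [1903446/182207, 9009/6283, -1501647/182207] = K·y
y = (KᵀK)⁻¹·Kᵀ·(x' − x̄) = [45, -33]
z = y + H·x̄ = [45, -33] + [-43, 31] = [2, -2]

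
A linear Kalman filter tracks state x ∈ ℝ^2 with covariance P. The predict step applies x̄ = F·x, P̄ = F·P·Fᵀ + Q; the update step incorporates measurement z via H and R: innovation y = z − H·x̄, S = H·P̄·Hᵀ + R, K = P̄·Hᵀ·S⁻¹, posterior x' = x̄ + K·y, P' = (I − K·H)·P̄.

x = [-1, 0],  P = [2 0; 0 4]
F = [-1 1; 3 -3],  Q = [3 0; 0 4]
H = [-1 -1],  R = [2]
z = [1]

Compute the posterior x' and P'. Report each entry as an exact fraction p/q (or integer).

x' = [8/11, -59/33]
P' = [72/11 -78/11; -78/11 314/33]

x̄ = F·x = [1, -3]
P̄ = F·P·Fᵀ + Q = [9 -18; -18 58]
y = z − H·x̄ = [-1]
S = H·P̄·Hᵀ + R = [33]
K = P̄·Hᵀ·S⁻¹ = [3/11; -40/33]
x' = x̄ + K·y = [8/11, -59/33]
P' = (I − K·H)·P̄ = [72/11 -78/11; -78/11 314/33]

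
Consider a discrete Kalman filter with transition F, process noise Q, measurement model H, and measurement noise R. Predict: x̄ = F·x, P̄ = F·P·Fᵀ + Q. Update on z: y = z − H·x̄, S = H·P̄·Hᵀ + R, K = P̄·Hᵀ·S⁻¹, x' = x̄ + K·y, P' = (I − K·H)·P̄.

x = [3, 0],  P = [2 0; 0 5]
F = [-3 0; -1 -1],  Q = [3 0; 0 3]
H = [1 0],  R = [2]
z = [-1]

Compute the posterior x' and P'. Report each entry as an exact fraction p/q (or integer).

x' = [-39/23, -21/23]
P' = [42/23 12/23; 12/23 194/23]

x̄ = F·x = [-9, -3]
P̄ = F·P·Fᵀ + Q = [21 6; 6 10]
y = z − H·x̄ = [8]
S = H·P̄·Hᵀ + R = [23]
K = P̄·Hᵀ·S⁻¹ = [21/23; 6/23]
x' = x̄ + K·y = [-39/23, -21/23]
P' = (I − K·H)·P̄ = [42/23 12/23; 12/23 194/23]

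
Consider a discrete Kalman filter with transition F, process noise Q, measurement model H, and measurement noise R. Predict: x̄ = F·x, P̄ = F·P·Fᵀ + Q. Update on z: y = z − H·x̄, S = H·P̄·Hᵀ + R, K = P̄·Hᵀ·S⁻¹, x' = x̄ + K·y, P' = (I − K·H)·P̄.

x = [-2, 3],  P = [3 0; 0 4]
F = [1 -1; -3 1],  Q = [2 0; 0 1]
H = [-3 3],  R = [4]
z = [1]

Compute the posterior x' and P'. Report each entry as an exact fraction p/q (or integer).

x̄ = F·x = [-5, 9]
P̄ = F·P·Fᵀ + Q = [9 -13; -13 32]
y = z − H·x̄ = [-41]
S = H·P̄·Hᵀ + R = [607]
K = P̄·Hᵀ·S⁻¹ = [-66/607; 135/607]
x' = x̄ + K·y = [-329/607, -72/607]
P' = (I − K·H)·P̄ = [1107/607 1019/607; 1019/607 1199/607]

x' = [-329/607, -72/607]
P' = [1107/607 1019/607; 1019/607 1199/607]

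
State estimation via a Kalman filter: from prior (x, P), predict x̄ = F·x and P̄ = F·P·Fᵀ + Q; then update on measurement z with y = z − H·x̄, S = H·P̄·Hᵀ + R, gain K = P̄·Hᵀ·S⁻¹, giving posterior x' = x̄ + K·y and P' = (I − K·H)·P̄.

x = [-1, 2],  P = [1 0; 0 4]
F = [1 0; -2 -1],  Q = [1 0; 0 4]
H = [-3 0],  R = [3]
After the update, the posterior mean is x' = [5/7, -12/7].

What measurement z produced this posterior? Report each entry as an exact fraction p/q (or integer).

x̄ = F·x = [-1, 0]
P̄ = F·P·Fᵀ + Q = [2 -2; -2 12]
S = H·P̄·Hᵀ + R = [21]
K = P̄·Hᵀ·S⁻¹ = [-2/7; 2/7]
x' − x̄ = [12/7, -12/7] = K·y
y = (KᵀK)⁻¹·Kᵀ·(x' − x̄) = [-6]
z = y + H·x̄ = [-6] + [3] = [-3]

z = [-3]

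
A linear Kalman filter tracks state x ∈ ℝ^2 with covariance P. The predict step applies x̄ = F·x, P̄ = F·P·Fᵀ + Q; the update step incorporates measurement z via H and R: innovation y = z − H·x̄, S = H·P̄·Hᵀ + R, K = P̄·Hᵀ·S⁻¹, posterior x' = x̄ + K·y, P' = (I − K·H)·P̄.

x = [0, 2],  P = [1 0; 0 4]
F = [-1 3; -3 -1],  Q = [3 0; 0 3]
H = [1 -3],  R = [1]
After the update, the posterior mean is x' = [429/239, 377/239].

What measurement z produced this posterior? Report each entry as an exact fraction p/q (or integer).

z = [-3]

x̄ = F·x = [6, -2]
P̄ = F·P·Fᵀ + Q = [40 -9; -9 16]
S = H·P̄·Hᵀ + R = [239]
K = P̄·Hᵀ·S⁻¹ = [67/239; -57/239]
x' − x̄ = [-1005/239, 855/239] = K·y
y = (KᵀK)⁻¹·Kᵀ·(x' − x̄) = [-15]
z = y + H·x̄ = [-15] + [12] = [-3]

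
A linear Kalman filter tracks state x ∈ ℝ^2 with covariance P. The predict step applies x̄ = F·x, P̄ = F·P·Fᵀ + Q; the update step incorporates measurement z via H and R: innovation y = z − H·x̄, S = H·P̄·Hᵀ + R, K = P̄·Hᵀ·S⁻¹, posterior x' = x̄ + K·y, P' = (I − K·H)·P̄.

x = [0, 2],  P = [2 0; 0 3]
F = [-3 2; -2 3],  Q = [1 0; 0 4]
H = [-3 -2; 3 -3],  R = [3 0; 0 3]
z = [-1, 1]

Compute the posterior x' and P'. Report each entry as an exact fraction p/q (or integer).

x' = [2593/8021, 425/8021]
P' = [1370/8021 339/8021; 339/8021 1893/8021]

x̄ = F·x = [4, 6]
P̄ = F·P·Fᵀ + Q = [31 30; 30 39]
y = z − H·x̄ = [23, 7]
S = H·P̄·Hᵀ + R = [798 45; 45 93]
K = P̄·Hᵀ·S⁻¹ = [-1596/8021 1031/8021; -1601/8021 -1554/8021]
x' = x̄ + K·y = [2593/8021, 425/8021]
P' = (I − K·H)·P̄ = [1370/8021 339/8021; 339/8021 1893/8021]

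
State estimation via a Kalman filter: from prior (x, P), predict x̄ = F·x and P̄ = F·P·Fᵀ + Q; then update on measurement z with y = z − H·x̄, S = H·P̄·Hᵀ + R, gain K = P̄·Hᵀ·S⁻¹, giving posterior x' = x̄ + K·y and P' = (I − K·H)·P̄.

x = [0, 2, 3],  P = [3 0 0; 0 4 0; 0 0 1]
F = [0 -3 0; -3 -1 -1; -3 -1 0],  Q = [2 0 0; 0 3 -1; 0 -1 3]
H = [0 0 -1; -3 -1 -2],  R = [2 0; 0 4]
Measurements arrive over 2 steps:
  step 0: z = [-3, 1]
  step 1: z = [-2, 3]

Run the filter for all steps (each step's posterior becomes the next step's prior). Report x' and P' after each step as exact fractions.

step 0: x' = [-3405/1594, -1371/3188, 18347/6376], P' = [2134/797 -2988/797 -1233/797; -2988/797 7129/797 2009/1594; -1233/797 2009/1594 5523/3188]
step 1: x' = [-118062771/35795539, 66443980/35795539, 92221573/35795539], P' = [79370768/35795539 -89915856/35795539 -50688156/35795539; -89915856/35795539 215280516/35795539 27877968/35795539; -50688156/35795539 27877968/35795539 62253194/35795539]

step 0: x̄ = F·x = [-6, -5, -2]
step 0: P̄ = F·P·Fᵀ + Q = [38 12 12; 12 35 30; 12 30 34]
step 0: y = z − H·x̄ = [-5, -26]
step 0: S = H·P̄·Hᵀ + R = [36 134; 134 853]
step 0: K = P̄·Hᵀ·S⁻¹ = [1233/1594 -237/797; -2009/3188 -87/1594; -5523/6376 -67/3188]
step 0: x' = x̄ + K·y = [-3405/1594, -1371/3188, 18347/6376]
step 0: P' = (I − K·H)·P̄ = [2134/797 -2988/797 -1233/797; -2988/797 7129/797 2009/1594; -1233/797 2009/1594 5523/3188]
step 1: x̄ = F·x = [4113/3188, 25255/6376, 21801/3188]
step 1: P̄ = F·P·Fᵀ + Q = [65755/797 -4983/1594 -5505/797; -4983/1594 27159/3188 9831/1594; -5505/797 9831/1594 10798/797]
step 1: y = z − H·x̄ = [15425/3188, 156265/6376]
step 1: S = H·P̄·Hᵀ + R = [12392/797 19993/1594; 19993/1594 2334471/3188]
step 1: K = P̄·Hᵀ·S⁻¹ = [25344078/35795539 -11705034/35795539; -13938984/35795539 -322221/35795539; -31126597/35795539 -79972/35795539]
step 1: x' = x̄ + K·y = [-118062771/35795539, 66443980/35795539, 92221573/35795539]
step 1: P' = (I − K·H)·P̄ = [79370768/35795539 -89915856/35795539 -50688156/35795539; -89915856/35795539 215280516/35795539 27877968/35795539; -50688156/35795539 27877968/35795539 62253194/35795539]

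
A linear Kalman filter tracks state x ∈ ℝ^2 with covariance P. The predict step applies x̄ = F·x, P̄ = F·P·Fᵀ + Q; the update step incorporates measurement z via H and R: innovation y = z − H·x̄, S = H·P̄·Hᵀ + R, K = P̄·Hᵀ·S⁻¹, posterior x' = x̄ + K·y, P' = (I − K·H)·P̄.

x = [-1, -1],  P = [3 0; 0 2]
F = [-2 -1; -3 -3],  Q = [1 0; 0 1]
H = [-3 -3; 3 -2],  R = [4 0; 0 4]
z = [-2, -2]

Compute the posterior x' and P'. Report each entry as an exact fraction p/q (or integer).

x̄ = F·x = [3, 6]
P̄ = F·P·Fᵀ + Q = [15 24; 24 46]
y = z − H·x̄ = [25, 1]
S = H·P̄·Hᵀ + R = [985 69; 69 35]
K = P̄·Hᵀ·S⁻¹ = [-1944/14857 2559/14857; -2985/14857 -2605/14857]
x' = x̄ + K·y = [-1470/14857, 11912/14857]
P' = (I − K·H)·P̄ = [3084/14857 -492/14857; -492/14857 4472/14857]

x' = [-1470/14857, 11912/14857]
P' = [3084/14857 -492/14857; -492/14857 4472/14857]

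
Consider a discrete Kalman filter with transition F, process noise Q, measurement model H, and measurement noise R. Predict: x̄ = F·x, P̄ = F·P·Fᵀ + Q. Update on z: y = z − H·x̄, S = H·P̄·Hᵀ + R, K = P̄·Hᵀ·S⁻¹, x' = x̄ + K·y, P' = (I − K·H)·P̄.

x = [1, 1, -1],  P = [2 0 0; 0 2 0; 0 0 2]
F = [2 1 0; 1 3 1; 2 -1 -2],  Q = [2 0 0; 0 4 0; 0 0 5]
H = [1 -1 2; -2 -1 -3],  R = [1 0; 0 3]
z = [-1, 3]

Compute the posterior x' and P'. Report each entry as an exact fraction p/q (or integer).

x̄ = F·x = [3, 3, 3]
P̄ = F·P·Fᵀ + Q = [12 10 6; 10 26 -6; 6 -6 23]
y = z − H·x̄ = [-7, 21]
S = H·P̄·Hᵀ + R = [159 -174; -174 360]
K = P̄·Hᵀ·S⁻¹ = [-334/2247 -162/749; -178/321 -37/107; 435/1498 -611/8988]
x' = x̄ + K·y = [-161/321, -122/321, -197/428]
P' = (I − K·H)·P̄ = [6368/2247 -70/321 -3596/2247; -70/321 254/321 73/321; -3596/2247 73/321 3173/2996]

x' = [-161/321, -122/321, -197/428]
P' = [6368/2247 -70/321 -3596/2247; -70/321 254/321 73/321; -3596/2247 73/321 3173/2996]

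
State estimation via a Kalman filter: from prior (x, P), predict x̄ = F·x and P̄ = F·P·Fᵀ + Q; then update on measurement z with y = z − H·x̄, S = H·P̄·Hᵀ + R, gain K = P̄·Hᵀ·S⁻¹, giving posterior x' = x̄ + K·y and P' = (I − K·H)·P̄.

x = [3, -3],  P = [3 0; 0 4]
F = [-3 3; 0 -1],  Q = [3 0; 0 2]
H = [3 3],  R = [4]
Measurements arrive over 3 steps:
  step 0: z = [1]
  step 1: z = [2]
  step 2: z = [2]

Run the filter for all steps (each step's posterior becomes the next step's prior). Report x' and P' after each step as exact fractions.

step 0: x' = [-99/109, 120/109], P' = [633/109 -579/109; -579/109 573/109]
step 1: x' = [146745/139774, -51705/139774], P' = [511149/139774 -438561/139774; -438561/139774 427901/139774]
step 2: x' = [107977059/111021019, -36510357/111021019], P' = [395670999/111021019 -339009063/111021019; -339009063/111021019 331441315/111021019]

step 0: x̄ = F·x = [-18, 3]
step 0: P̄ = F·P·Fᵀ + Q = [66 -12; -12 6]
step 0: y = z − H·x̄ = [46]
step 0: S = H·P̄·Hᵀ + R = [436]
step 0: K = P̄·Hᵀ·S⁻¹ = [81/218; -9/218]
step 0: x' = x̄ + K·y = [-99/109, 120/109]
step 0: P' = (I − K·H)·P̄ = [633/109 -579/109; -579/109 573/109]
step 1: x̄ = F·x = [657/109, -120/109]
step 1: P̄ = F·P·Fᵀ + Q = [21603/109 -3456/109; -3456/109 791/109]
step 1: y = z − H·x̄ = [-1393/109]
step 1: S = H·P̄·Hᵀ + R = [139774/109]
step 1: K = P̄·Hᵀ·S⁻¹ = [54441/139774; -7995/139774]
step 1: x' = x̄ + K·y = [146745/139774, -51705/139774]
step 1: P' = (I − K·H)·P̄ = [511149/139774 -438561/139774; -438561/139774 427901/139774]
step 2: x̄ = F·x = [-297675/69887, 51705/139774]
step 2: P̄ = F·P·Fᵀ + Q = [8382435/69887 -1299693/69887; -1299693/69887 707449/139774]
step 2: y = z − H·x̄ = [1910483/139774]
step 2: S = H·P̄·Hᵀ + R = [111021019/139774]
step 2: K = P̄·Hᵀ·S⁻¹ = [42496452/111021019; -5675811/111021019]
step 2: x' = x̄ + K·y = [107977059/111021019, -36510357/111021019]
step 2: P' = (I − K·H)·P̄ = [395670999/111021019 -339009063/111021019; -339009063/111021019 331441315/111021019]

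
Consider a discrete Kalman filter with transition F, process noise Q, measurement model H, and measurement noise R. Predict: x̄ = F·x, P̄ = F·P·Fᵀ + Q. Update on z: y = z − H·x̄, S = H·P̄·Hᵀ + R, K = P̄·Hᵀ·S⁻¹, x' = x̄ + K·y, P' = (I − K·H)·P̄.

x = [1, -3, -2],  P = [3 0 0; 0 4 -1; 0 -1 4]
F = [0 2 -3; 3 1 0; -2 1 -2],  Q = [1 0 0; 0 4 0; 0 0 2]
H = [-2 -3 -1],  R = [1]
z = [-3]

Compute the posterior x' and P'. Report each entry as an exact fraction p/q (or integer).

x' = [404/415, 46/83, -51/83]
P' = [6573/415 -1410/83 1621/83; -1410/83 3165/166 -1916/83; 1621/83 -1916/83 2514/83]

x̄ = F·x = [0, 0, -1]
P̄ = F·P·Fᵀ + Q = [65 11 39; 11 35 -12; 39 -12 38]
y = z − H·x̄ = [-4]
S = H·P̄·Hᵀ + R = [830]
K = P̄·Hᵀ·S⁻¹ = [-101/415; -23/166; -8/83]
x' = x̄ + K·y = [404/415, 46/83, -51/83]
P' = (I − K·H)·P̄ = [6573/415 -1410/83 1621/83; -1410/83 3165/166 -1916/83; 1621/83 -1916/83 2514/83]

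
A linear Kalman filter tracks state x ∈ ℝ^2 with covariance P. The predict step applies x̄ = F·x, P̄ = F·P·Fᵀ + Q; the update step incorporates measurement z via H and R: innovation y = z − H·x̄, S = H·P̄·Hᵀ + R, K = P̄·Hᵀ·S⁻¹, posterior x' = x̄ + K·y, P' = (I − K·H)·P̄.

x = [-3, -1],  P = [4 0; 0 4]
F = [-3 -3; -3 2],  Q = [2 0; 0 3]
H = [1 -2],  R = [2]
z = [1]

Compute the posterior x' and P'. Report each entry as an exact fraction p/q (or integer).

x' = [1563/124, 721/124]
P' = [3963/62 1969/62; 1969/62 1009/62]

x̄ = F·x = [12, 7]
P̄ = F·P·Fᵀ + Q = [74 12; 12 55]
y = z − H·x̄ = [3]
S = H·P̄·Hᵀ + R = [248]
K = P̄·Hᵀ·S⁻¹ = [25/124; -49/124]
x' = x̄ + K·y = [1563/124, 721/124]
P' = (I − K·H)·P̄ = [3963/62 1969/62; 1969/62 1009/62]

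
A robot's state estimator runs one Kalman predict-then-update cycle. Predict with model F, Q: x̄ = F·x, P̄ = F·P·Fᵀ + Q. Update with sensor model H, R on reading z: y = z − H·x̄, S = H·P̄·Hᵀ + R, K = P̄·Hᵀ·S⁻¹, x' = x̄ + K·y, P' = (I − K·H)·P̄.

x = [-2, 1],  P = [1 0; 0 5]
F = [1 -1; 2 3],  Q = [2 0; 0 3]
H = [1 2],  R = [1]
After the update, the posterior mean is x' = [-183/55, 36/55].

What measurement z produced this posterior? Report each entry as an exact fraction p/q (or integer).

z = [-2]

x̄ = F·x = [-3, -1]
P̄ = F·P·Fᵀ + Q = [8 -13; -13 52]
S = H·P̄·Hᵀ + R = [165]
K = P̄·Hᵀ·S⁻¹ = [-6/55; 91/165]
x' − x̄ = [-18/55, 91/55] = K·y
y = (KᵀK)⁻¹·Kᵀ·(x' − x̄) = [3]
z = y + H·x̄ = [3] + [-5] = [-2]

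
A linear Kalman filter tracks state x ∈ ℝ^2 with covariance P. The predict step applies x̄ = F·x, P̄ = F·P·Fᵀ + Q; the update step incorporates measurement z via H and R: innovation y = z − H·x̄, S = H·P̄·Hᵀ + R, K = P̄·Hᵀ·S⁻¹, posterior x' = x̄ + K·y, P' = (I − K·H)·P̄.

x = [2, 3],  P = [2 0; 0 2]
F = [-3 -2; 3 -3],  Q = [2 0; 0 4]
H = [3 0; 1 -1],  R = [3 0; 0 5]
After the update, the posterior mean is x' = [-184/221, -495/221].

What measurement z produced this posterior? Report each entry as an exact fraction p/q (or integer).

x̄ = F·x = [-12, -3]
P̄ = F·P·Fᵀ + Q = [28 -6; -6 40]
S = H·P̄·Hᵀ + R = [255 102; 102 85]
K = P̄·Hᵀ·S⁻¹ = [72/221 2/221; 62/221 -194/221]
x' − x̄ = [2468/221, 168/221] = K·y
y = (KᵀK)⁻¹·Kᵀ·(x' − x̄) = [34, 10]
z = y + H·x̄ = [34, 10] + [-36, -9] = [-2, 1]

z = [-2, 1]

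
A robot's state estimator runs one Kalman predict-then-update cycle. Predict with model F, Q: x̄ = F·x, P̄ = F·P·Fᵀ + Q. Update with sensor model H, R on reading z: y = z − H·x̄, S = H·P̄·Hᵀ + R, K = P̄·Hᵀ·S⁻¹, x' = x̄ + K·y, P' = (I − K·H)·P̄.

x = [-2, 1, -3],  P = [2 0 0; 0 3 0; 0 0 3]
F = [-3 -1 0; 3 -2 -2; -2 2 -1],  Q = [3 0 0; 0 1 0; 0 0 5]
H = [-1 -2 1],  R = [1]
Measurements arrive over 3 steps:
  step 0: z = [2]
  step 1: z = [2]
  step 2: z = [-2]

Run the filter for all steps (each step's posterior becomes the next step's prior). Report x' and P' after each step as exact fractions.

step 0: x' = [383/79, 26/79, 595/79], P' = [1884/79 -764/79 358/79; -764/79 1727/237 1070/237; 358/79 1070/237 3272/237]
step 1: x' = [-1572759/107903, -194486/107903, -3492009/215806], P' = [8332214/107903 -491294/107903 7373570/107903; -491294/107903 259338/107903 -45791/215806; 7373570/107903 -45791/215806 29436047/431612]
step 2: x' = [14835651976/403474503, -515794051/403474503, 13003035610/403474503], P' = [117764182882/403474503 -4922867758/403474503 108176092948/403474503; -4922867758/403474503 1059366577/403474503 -2994767374/403474503; 108176092948/403474503 -2994767374/403474503 102465981133/403474503]

step 0: x̄ = F·x = [5, -2, 9]
step 0: P̄ = F·P·Fᵀ + Q = [24 -12 6; -12 43 -18; 6 -18 28]
step 0: y = z − H·x̄ = [-6]
step 0: S = H·P̄·Hᵀ + R = [237]
step 0: K = P̄·Hᵀ·S⁻¹ = [2/79; -92/237; 58/237]
step 0: x' = x̄ + K·y = [383/79, 26/79, 595/79]
step 0: P' = (I − K·H)·P̄ = [1884/79 -764/79 358/79; -764/79 1727/237 1070/237; 358/79 1070/237 3272/237]
step 1: x̄ = F·x = [-1175/79, -93/79, -1309/79]
step 1: P̄ = F·P·Fᵀ + Q = [39554/237 -45706/237 43918/237; -45706/237 94277/237 -58262/237; 43918/237 -58262/237 52325/237]
step 1: y = z − H·x̄ = [106/79]
step 1: S = H·P̄·Hᵀ + R = [431612/237]
step 1: K = P̄·Hᵀ·S⁻¹ = [23944/107903; -100555/215806; 124931/431612]
step 1: x' = x̄ + K·y = [-1572759/107903, -194486/107903, -3492009/215806]
step 1: P' = (I − K·H)·P̄ = [8332214/107903 -491294/107903 7373570/107903; -491294/107903 259338/107903 -45791/215806; 7373570/107903 -45791/215806 29436047/431612]
step 2: x̄ = F·x = [4912763/107903, -837296/107903, 9005101/215806]
step 2: P̄ = F·P·Fᵀ + Q = [72625209/107903 -31749503/107903 147075197/215806; -31749503/107903 22800752/107903 -67612383/215806; 147075197/215806 -67612383/215806 303123795/431612]
step 2: y = z − H·x̄ = [-2960371/215806]
step 2: S = H·P̄·Hᵀ + R = [403474503/431612]
step 2: K = P̄·Hᵀ·S⁻¹ = [257645582/403474503; -190632770/403474503; 279422933/403474503]
step 2: x' = x̄ + K·y = [14835651976/403474503, -515794051/403474503, 13003035610/403474503]
step 2: P' = (I − K·H)·P̄ = [117764182882/403474503 -4922867758/403474503 108176092948/403474503; -4922867758/403474503 1059366577/403474503 -2994767374/403474503; 108176092948/403474503 -2994767374/403474503 102465981133/403474503]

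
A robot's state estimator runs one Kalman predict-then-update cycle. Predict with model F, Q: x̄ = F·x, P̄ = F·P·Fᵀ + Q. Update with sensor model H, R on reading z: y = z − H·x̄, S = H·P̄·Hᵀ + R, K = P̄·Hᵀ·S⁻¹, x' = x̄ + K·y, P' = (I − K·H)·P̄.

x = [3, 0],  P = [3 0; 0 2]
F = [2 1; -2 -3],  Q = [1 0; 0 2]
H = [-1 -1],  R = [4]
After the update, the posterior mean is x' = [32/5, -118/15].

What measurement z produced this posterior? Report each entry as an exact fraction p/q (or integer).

x̄ = F·x = [6, -6]
P̄ = F·P·Fᵀ + Q = [15 -18; -18 32]
S = H·P̄·Hᵀ + R = [15]
K = P̄·Hᵀ·S⁻¹ = [1/5; -14/15]
x' − x̄ = [2/5, -28/15] = K·y
y = (KᵀK)⁻¹·Kᵀ·(x' − x̄) = [2]
z = y + H·x̄ = [2] + [0] = [2]

z = [2]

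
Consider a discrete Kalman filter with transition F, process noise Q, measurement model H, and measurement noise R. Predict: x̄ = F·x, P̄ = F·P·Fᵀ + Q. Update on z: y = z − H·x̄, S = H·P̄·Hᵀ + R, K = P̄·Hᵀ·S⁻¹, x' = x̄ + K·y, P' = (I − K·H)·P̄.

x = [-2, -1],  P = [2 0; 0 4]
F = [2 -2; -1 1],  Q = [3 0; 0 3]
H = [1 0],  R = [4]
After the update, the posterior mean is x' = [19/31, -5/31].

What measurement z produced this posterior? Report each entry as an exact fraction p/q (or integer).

z = [1]

x̄ = F·x = [-2, 1]
P̄ = F·P·Fᵀ + Q = [27 -12; -12 9]
S = H·P̄·Hᵀ + R = [31]
K = P̄·Hᵀ·S⁻¹ = [27/31; -12/31]
x' − x̄ = [81/31, -36/31] = K·y
y = (KᵀK)⁻¹·Kᵀ·(x' − x̄) = [3]
z = y + H·x̄ = [3] + [-2] = [1]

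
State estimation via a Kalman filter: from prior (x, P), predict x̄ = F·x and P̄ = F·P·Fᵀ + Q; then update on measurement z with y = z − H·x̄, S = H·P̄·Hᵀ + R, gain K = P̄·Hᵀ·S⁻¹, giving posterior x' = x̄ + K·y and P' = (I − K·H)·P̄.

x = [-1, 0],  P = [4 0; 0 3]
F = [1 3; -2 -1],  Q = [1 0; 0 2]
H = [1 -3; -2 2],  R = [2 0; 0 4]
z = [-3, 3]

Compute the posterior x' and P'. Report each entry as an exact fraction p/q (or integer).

x̄ = F·x = [-1, 2]
P̄ = F·P·Fᵀ + Q = [32 -17; -17 21]
y = z − H·x̄ = [4, -3]
S = H·P̄·Hᵀ + R = [325 -326; -326 352]
K = P̄·Hᵀ·S⁻¹ = [-683/2031 -1198/2031; -282/677 -115/677]
x' = x̄ + K·y = [-1169/2031, 571/677]
P' = (I − K·H)·P̄ = [4277/2031 627/677; 627/677 397/677]

x' = [-1169/2031, 571/677]
P' = [4277/2031 627/677; 627/677 397/677]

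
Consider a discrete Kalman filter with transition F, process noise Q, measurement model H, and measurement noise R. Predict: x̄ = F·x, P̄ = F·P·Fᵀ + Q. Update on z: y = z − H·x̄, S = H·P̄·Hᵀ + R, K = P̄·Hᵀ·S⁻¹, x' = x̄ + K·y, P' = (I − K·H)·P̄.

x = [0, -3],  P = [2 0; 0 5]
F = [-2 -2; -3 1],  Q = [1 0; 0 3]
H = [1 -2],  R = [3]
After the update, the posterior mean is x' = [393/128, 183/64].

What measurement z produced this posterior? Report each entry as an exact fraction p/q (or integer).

z = [-3]

x̄ = F·x = [6, -3]
P̄ = F·P·Fᵀ + Q = [29 2; 2 26]
S = H·P̄·Hᵀ + R = [128]
K = P̄·Hᵀ·S⁻¹ = [25/128; -25/64]
x' − x̄ = [-375/128, 375/64] = K·y
y = (KᵀK)⁻¹·Kᵀ·(x' − x̄) = [-15]
z = y + H·x̄ = [-15] + [12] = [-3]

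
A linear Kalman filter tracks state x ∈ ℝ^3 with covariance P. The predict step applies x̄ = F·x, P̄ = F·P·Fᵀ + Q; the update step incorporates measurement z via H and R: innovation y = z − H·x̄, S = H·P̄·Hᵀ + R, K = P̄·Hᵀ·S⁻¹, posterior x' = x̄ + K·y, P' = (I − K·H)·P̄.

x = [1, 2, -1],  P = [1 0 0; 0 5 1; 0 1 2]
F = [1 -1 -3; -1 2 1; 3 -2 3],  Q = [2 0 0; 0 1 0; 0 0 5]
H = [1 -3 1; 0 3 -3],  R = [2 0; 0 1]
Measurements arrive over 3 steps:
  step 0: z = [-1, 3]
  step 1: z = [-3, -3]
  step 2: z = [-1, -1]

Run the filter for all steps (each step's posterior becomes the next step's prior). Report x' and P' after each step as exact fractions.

step 0: x' = [727/446, 84319/107932, -24947/107932], P' = [557/223 345/446 311/446; 345/446 71997/107932 73651/107932; 311/446 73651/107932 87237/107932]
step 1: x' = [-48305007/59172088, 175776037/118344176, 18320818/7396511], P' = [25552133/14793022 12795969/29586044 2811796/7396511; 12795969/29586044 7507749/14793022 31597175/59172088; 2811796/7396511 31597175/59172088 39696135/59172088]
step 2: x' = [-42405989323/27428652061, 16044948309/54857304122, 36641293469/54857304122], P' = [2603988361088/1508575863355 648698357803/1508575863355 568787624831/1508575863355; 648698357803/1508575863355 3034630823467/6034303453420 3188038587269/6034303453420; 568787624831/1508575863355 3188038587269/6034303453420 4006235631363/6034303453420]

step 0: x̄ = F·x = [2, 2, -4]
step 0: P̄ = F·P·Fᵀ + Q = [32 -24 -2; -24 28 -13; -2 -13 40]
step 0: y = z − H·x̄ = [7, -15]
step 0: S = H·P̄·Hᵀ + R = [544 -594; -594 847]
step 0: K = P̄·Hᵀ·S⁻¹ = [195/446 51/223; -2675/9812 -2481/53966; -2657/9812 -20379/53966]
step 0: x' = x̄ + K·y = [727/446, 84319/107932, -24947/107932]
step 0: P' = (I − K·H)·P̄ = [557/223 345/446 311/446; 345/446 71997/107932 73651/107932; 311/446 73651/107932 87237/107932]
step 1: x̄ = F·x = [41614/26983, -32243/107932, 284323/107932]
step 1: P̄ = F·P·Fᵀ + Q = [291484/26983 -159833/26983 -120111/26983; -159833/26983 562865/107932 127483/107932; -120111/26983 127483/107932 3508097/107932]
step 1: y = z − H·x̄ = [-217826/26983, 312951/53966]
step 1: S = H·P̄·Hᵀ + R = [3016472/26983 -3634236/26983; -3634236/26983 8612974/26983]
step 1: K = P̄·Hᵀ·S⁻¹ = [23963543/59172088 4646355/29586044; -32903875/118344176 -4698537/59172088; -16300511/59172088 -3037110/7396511]
step 1: x' = x̄ + K·y = [-48305007/59172088, 175776037/118344176, 18320818/7396511]
step 1: P' = (I − K·H)·P̄ = [25552133/14793022 12795969/29586044 2811796/7396511; 12795969/29586044 7507749/14793022 31597175/59172088; 2811796/7396511 31597175/59172088 39696135/59172088]
step 2: x̄ = F·x = [-1151785315/118344176, 92661897/14793022, 59504287/29586044]
step 2: P̄ = F·P·Fᵀ + Q = [611281885/59172088 -83946467/14793022 -19839000/7396511; -83946467/14793022 300232951/59172088 23463029/59172088; -19839000/7396511 23463029/59172088 1411755695/59172088]
step 2: y = z − H·x̄ = [3019309519/118344176, -407044565/29586044]
step 2: S = H·P̄·Hᵀ + R = [6399991349/59172088 -1796757225/14793022; -1796757225/14793022 3761183845/14793022]
step 2: K = P̄·Hᵀ·S⁻¹ = [122668091251/301715172671 239732198916/1508575863355; -83026511298/301715172671 -230111645703/3017151726710; -82068240778/301715172671 -1227295566141/3017151726710]
step 2: x' = x̄ + K·y = [-42405989323/27428652061, 16044948309/54857304122, 36641293469/54857304122]
step 2: P' = (I − K·H)·P̄ = [2603988361088/1508575863355 648698357803/1508575863355 568787624831/1508575863355; 648698357803/1508575863355 3034630823467/6034303453420 3188038587269/6034303453420; 568787624831/1508575863355 3188038587269/6034303453420 4006235631363/6034303453420]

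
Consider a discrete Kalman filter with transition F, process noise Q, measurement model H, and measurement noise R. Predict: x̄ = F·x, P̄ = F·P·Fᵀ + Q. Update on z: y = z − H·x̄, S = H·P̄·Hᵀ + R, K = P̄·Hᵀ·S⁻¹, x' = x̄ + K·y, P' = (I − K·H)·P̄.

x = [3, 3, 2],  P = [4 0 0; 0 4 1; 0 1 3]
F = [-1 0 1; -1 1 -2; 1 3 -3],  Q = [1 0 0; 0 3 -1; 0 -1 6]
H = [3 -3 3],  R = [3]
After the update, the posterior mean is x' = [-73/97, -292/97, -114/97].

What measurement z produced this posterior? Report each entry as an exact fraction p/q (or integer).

x̄ = F·x = [-1, -4, 6]
P̄ = F·P·Fᵀ + Q = [8 -1 -10; -1 19 16; -10 16 55]
S = H·P̄·Hᵀ + R = [291]
K = P̄·Hᵀ·S⁻¹ = [-1/97; -4/97; 29/97]
x' − x̄ = [24/97, 96/97, -696/97] = K·y
y = (KᵀK)⁻¹·Kᵀ·(x' − x̄) = [-24]
z = y + H·x̄ = [-24] + [27] = [3]

z = [3]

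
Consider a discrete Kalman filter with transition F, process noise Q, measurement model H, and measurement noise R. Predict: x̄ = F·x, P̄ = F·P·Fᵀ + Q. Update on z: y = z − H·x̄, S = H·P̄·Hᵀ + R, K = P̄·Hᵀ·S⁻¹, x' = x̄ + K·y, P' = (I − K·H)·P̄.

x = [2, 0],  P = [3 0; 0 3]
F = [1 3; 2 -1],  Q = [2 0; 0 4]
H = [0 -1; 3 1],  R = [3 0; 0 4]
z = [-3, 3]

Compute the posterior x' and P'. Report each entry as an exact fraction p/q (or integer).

x' = [-31/6346, 19707/6346]
P' = [4577/6346 -5427/6346; -5427/6346 16401/6346]

x̄ = F·x = [2, 4]
P̄ = F·P·Fᵀ + Q = [32 -3; -3 19]
y = z − H·x̄ = [1, -7]
S = H·P̄·Hᵀ + R = [22 -10; -10 293]
K = P̄·Hᵀ·S⁻¹ = [1809/6346 1038/3173; -5467/6346 15/3173]
x' = x̄ + K·y = [-31/6346, 19707/6346]
P' = (I − K·H)·P̄ = [4577/6346 -5427/6346; -5427/6346 16401/6346]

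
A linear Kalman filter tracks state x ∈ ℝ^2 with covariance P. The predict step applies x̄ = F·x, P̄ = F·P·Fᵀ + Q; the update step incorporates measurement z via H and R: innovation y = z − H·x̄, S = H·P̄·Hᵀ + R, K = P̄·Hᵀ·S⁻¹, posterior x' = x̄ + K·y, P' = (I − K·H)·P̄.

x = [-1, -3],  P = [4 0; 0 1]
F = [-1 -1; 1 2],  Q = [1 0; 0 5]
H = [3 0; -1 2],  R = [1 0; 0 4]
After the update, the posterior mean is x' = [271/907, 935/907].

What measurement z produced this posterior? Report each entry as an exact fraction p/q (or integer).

x̄ = F·x = [4, -7]
P̄ = F·P·Fᵀ + Q = [6 -6; -6 13]
S = H·P̄·Hᵀ + R = [55 -54; -54 86]
K = P̄·Hᵀ·S⁻¹ = [288/907 -9/907; 90/907 394/907]
x' − x̄ = [-3357/907, 7284/907] = K·y
y = (KᵀK)⁻¹·Kᵀ·(x' − x̄) = [-11, 21]
z = y + H·x̄ = [-11, 21] + [12, -18] = [1, 3]

z = [1, 3]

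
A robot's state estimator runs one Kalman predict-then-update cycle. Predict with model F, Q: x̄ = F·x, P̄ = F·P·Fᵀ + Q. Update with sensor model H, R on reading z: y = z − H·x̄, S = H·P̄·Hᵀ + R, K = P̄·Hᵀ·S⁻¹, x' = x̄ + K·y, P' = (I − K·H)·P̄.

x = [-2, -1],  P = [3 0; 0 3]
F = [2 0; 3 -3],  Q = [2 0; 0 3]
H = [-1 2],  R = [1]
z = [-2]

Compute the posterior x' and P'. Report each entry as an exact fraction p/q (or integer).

x' = [-4, -3]
P' = [1910/171 322/57; 322/57 59/19]

x̄ = F·x = [-4, -3]
P̄ = F·P·Fᵀ + Q = [14 18; 18 57]
y = z − H·x̄ = [0]
S = H·P̄·Hᵀ + R = [171]
K = P̄·Hᵀ·S⁻¹ = [22/171; 32/57]
x' = x̄ + K·y = [-4, -3]
P' = (I − K·H)·P̄ = [1910/171 322/57; 322/57 59/19]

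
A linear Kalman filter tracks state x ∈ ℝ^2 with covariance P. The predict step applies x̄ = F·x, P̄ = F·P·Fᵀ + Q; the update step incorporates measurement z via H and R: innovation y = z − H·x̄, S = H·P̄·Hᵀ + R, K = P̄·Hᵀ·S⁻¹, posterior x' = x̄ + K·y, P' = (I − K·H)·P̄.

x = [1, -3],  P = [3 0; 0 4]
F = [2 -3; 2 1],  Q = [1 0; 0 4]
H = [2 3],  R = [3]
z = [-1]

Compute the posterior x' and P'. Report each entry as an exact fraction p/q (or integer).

x̄ = F·x = [11, -1]
P̄ = F·P·Fᵀ + Q = [49 0; 0 20]
y = z − H·x̄ = [-20]
S = H·P̄·Hᵀ + R = [379]
K = P̄·Hᵀ·S⁻¹ = [98/379; 60/379]
x' = x̄ + K·y = [2209/379, -1579/379]
P' = (I − K·H)·P̄ = [8967/379 -5880/379; -5880/379 3980/379]

x' = [2209/379, -1579/379]
P' = [8967/379 -5880/379; -5880/379 3980/379]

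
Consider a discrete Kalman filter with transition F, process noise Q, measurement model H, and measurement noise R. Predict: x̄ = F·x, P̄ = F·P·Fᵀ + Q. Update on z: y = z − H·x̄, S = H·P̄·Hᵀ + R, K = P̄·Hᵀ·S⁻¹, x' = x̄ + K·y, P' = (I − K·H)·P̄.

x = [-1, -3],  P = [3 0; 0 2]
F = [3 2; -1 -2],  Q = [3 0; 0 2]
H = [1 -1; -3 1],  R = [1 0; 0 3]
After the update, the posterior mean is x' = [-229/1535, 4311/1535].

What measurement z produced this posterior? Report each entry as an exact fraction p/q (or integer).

z = [-3, 3]

x̄ = F·x = [-9, 7]
P̄ = F·P·Fᵀ + Q = [38 -17; -17 13]
S = H·P̄·Hᵀ + R = [86 -195; -195 460]
K = P̄·Hᵀ·S⁻¹ = [-49/307 -541/1535; -264/307 -346/1535]
x' − x̄ = [13586/1535, -6434/1535] = K·y
y = (KᵀK)⁻¹·Kᵀ·(x' − x̄) = [13, -31]
z = y + H·x̄ = [13, -31] + [-16, 34] = [-3, 3]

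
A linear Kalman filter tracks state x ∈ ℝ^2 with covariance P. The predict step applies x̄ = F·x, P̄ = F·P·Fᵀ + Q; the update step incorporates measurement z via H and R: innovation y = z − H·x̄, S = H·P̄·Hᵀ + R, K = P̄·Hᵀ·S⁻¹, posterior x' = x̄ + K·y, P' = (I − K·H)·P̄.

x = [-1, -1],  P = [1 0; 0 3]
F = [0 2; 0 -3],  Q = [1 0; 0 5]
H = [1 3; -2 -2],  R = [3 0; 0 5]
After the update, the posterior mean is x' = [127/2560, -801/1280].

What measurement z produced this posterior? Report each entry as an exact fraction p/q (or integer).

z = [-2, 1]

x̄ = F·x = [-2, 3]
P̄ = F·P·Fᵀ + Q = [13 -18; -18 32]
S = H·P̄·Hᵀ + R = [196 -74; -74 41]
K = P̄·Hᵀ·S⁻¹ = [-941/2560 -537/1280; 563/1280 71/640]
x' − x̄ = [5247/2560, -4641/1280] = K·y
y = (KᵀK)⁻¹·Kᵀ·(x' − x̄) = [-9, 3]
z = y + H·x̄ = [-9, 3] + [7, -2] = [-2, 1]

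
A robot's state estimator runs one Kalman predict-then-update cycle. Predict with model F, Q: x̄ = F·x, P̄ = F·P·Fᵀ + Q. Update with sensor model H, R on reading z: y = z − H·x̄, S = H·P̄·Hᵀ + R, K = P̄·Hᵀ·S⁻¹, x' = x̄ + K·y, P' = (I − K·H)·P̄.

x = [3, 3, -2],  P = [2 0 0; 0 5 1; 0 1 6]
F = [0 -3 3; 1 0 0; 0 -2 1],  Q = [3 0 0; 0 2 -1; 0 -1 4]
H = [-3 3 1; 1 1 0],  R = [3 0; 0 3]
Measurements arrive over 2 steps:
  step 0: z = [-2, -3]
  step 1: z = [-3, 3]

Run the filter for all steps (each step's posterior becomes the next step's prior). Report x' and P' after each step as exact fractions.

step 0: x̄ = F·x = [-15, 3, -8]
step 0: P̄ = F·P·Fᵀ + Q = [84 0 39; 0 4 -1; 39 -1 26]
step 0: y = z − H·x̄ = [-48, 9]
step 0: S = H·P̄·Hᵀ + R = [581 -202; -202 91]
step 0: K = P̄·Hᵀ·S⁻¹ = [-2415/12067 5778/12067; 1809/12067 4546/12067; -878/12067 3090/12067]
step 0: x' = x̄ + K·y = [-13083/12067, -9717/12067, -26582/12067]
step 0: P' = (I − K·H)·P̄ = [13881/12067 3453/12067 24039/12067; 3453/12067 10185/12067 -14769/12067; 24039/12067 -14769/12067 113790/12067]
step 1: x̄ = F·x = [-50595/12067, -13083/12067, -7148/12067]
step 1: P̄ = F·P·Fᵀ + Q = [1417818/12067 61758/12067 535401/12067; 61758/12067 38015/12067 5066/12067; 535401/12067 5066/12067 261874/12067]
step 1: y = z − H·x̄ = [-141589/12067, 99879/12067]
step 1: S = H·P̄·Hᵀ + R = [9106918/12067 -3598942/12067; -3598942/12067 1615550/12067]
step 1: K = P̄·Hᵀ·S⁻¹ = [-15847887/72938504 31495425/72938504; 5224737/36469252 13891351/36469252; -1047113/9117313 1434939/18234626]
step 1: x' = x̄ + K·y = [70410807/36469252, 3533640/9117313, 25648341/18234626]
step 1: P' = (I − K·H)·P̄ = [68498097/72938504 12994089/36469252 9998262/9117313; 12994089/36469252 7169991/9117313 -15691707/18234626; 9998262/9117313 -15691707/18234626 100782015/18234626]

step 0: x' = [-13083/12067, -9717/12067, -26582/12067], P' = [13881/12067 3453/12067 24039/12067; 3453/12067 10185/12067 -14769/12067; 24039/12067 -14769/12067 113790/12067]
step 1: x' = [70410807/36469252, 3533640/9117313, 25648341/18234626], P' = [68498097/72938504 12994089/36469252 9998262/9117313; 12994089/36469252 7169991/9117313 -15691707/18234626; 9998262/9117313 -15691707/18234626 100782015/18234626]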